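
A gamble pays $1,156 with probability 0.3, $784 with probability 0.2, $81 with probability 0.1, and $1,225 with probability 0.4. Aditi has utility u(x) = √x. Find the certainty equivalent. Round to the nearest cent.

$942.49

E[u] = 0.3·√1156 + 0.2·√784 + 0.1·√81 + 0.4·√1225 = 0.3·34 + 0.2·28 + 0.1·9 + 0.4·35 = 30.7
CE = (30.7)² = 942.49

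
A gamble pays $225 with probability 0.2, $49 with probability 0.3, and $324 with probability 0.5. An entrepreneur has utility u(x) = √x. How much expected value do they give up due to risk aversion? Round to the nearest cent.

E[u] = 0.2·√225 + 0.3·√49 + 0.5·√324 = 0.2·15 + 0.3·7 + 0.5·18 = 14.1
CE = (14.1)² = 198.81
Risk premium = EV − CE = 221.7 − 198.81 = 22.89

$22.89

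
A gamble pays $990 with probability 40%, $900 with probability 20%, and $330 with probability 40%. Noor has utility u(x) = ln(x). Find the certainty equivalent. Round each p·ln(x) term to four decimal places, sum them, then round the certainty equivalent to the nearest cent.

E[u] = 0.4·ln(990) + 0.2·ln(900) + 0.4·ln(330) = 2.7591 + 1.3605 + 2.3196 = 6.4392
CE = e^6.4392 ≈ 625.91

$625.91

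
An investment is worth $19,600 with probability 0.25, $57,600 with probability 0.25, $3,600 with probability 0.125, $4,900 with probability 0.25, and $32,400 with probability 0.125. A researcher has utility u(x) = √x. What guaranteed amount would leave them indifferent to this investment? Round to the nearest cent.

$20,306.25

E[u] = 0.25·√19600 + 0.25·√57600 + 0.125·√3600 + 0.25·√4900 + 0.125·√32400 = 0.25·140 + 0.25·240 + 0.125·60 + 0.25·70 + 0.125·180 = 142.5
CE = (142.5)² = 20306.25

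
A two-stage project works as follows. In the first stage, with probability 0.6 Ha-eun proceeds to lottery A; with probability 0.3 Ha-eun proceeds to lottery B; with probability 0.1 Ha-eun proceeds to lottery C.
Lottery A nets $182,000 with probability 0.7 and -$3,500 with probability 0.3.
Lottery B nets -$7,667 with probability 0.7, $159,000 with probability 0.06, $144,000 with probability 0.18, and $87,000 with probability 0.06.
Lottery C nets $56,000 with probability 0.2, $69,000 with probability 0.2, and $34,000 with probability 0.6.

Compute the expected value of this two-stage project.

$90,943.93

EV(A) = 0.7 × 182000 + 0.3 × (-3500) = 127400 − 1050 = 126350
EV(B) = 0.7 × (-7667) + 0.06 × 159000 + 0.18 × 144000 + 0.06 × 87000 = -5366.9 + 9540 + 25920 + 5220 = 35313.1
EV(C) = 0.2 × 56000 + 0.2 × 69000 + 0.6 × 34000 = 11200 + 13800 + 20400 = 45400
Overall = 0.6 × 126350 + 0.3 × 35313.1 + 0.1 × 45400 = 75810 + 10593.93 + 4540 = 90943.93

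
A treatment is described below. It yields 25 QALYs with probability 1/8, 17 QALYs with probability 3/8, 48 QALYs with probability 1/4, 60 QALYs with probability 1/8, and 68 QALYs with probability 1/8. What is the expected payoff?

37.5 QALYs

EV = 1/8 × 25 + 3/8 × 17 + 1/4 × 48 + 1/8 × 60 + 1/8 × 68 = 3.125 + 6.375 + 12 + 7.5 + 8.5 = 37.5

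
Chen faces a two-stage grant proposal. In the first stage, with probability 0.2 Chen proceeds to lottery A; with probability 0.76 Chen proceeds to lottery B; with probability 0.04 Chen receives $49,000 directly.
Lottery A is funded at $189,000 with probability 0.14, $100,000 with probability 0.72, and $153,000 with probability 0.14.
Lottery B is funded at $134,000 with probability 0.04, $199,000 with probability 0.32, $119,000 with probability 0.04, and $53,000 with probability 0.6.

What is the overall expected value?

EV(A) = 0.14 × 189000 + 0.72 × 100000 + 0.14 × 153000 = 26460 + 72000 + 21420 = 119880
EV(B) = 0.04 × 134000 + 0.32 × 199000 + 0.04 × 119000 + 0.6 × 53000 = 5360 + 63680 + 4760 + 31800 = 105600
Branch C: 49000 (certain)
Overall = 0.2 × 119880 + 0.76 × 105600 + 0.04 × 49000 = 23976 + 80256 + 1960 = 106192

$106,192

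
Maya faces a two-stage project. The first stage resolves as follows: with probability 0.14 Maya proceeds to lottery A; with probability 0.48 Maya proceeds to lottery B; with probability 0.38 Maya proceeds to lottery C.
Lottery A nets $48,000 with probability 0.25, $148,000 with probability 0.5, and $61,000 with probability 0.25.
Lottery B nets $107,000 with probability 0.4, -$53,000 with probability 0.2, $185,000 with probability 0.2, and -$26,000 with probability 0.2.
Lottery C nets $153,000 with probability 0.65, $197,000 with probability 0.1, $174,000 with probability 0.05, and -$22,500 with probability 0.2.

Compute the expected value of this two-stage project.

$91,768

EV(A) = 0.25 × 48000 + 0.5 × 148000 + 0.25 × 61000 = 12000 + 74000 + 15250 = 101250
EV(B) = 0.4 × 107000 + 0.2 × (-53000) + 0.2 × 185000 + 0.2 × (-26000) = 42800 − 10600 + 37000 − 5200 = 64000
EV(C) = 0.65 × 153000 + 0.1 × 197000 + 0.05 × 174000 + 0.2 × (-22500) = 99450 + 19700 + 8700 − 4500 = 123350
Overall = 0.14 × 101250 + 0.48 × 64000 + 0.38 × 123350 = 14175 + 30720 + 46873 = 91768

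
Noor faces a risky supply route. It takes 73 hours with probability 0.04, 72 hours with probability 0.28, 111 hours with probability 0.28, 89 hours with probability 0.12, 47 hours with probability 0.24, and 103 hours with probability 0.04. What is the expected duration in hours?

80.24 hours

EV = 0.04 × 73 + 0.28 × 72 + 0.28 × 111 + 0.12 × 89 + 0.24 × 47 + 0.04 × 103 = 2.92 + 20.16 + 31.08 + 10.68 + 11.28 + 4.12 = 80.24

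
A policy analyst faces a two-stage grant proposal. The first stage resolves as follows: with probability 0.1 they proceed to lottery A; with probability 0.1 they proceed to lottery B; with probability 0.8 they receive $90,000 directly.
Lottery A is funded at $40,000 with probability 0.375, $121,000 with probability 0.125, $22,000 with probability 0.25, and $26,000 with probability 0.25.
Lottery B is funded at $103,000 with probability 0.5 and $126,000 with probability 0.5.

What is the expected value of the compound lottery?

$87,662.50

EV(A) = 0.375 × 40000 + 0.125 × 121000 + 0.25 × 22000 + 0.25 × 26000 = 15000 + 15125 + 5500 + 6500 = 42125
EV(B) = 0.5 × 103000 + 0.5 × 126000 = 51500 + 63000 = 114500
Branch C: 90000 (certain)
Overall = 0.1 × 42125 + 0.1 × 114500 + 0.8 × 90000 = 4212.5 + 11450 + 72000 = 87662.5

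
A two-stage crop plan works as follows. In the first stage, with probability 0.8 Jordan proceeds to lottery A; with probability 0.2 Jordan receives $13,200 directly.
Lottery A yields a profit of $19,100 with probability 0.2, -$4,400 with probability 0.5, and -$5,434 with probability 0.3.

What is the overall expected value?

EV(A) = 0.2 × 19100 + 0.5 × (-4400) + 0.3 × (-5434) = 3820 − 2200 − 1630.2 = -10.2
Branch B: 13200 (certain)
Overall = 0.8 × (-10.2) + 0.2 × 13200 = -8.16 + 2640 = 2631.84

$2,631.84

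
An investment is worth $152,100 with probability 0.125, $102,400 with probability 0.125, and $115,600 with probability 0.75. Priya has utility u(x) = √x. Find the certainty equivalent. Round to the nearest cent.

$118,164.06

E[u] = 0.125·√152100 + 0.125·√102400 + 0.75·√115600 = 0.125·390 + 0.125·320 + 0.75·340 = 343.75
CE = (343.75)² = 118164.0625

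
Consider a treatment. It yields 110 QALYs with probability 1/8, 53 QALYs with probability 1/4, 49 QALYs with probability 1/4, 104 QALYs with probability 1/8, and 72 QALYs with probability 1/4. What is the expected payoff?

EV = 1/8 × 110 + 1/4 × 53 + 1/4 × 49 + 1/8 × 104 + 1/4 × 72 = 13.75 + 13.25 + 12.25 + 13 + 18 = 70.25

70.25 QALYs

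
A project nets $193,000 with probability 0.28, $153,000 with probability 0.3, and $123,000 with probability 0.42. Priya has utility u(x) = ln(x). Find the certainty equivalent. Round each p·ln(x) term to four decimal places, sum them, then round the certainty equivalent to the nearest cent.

$148,984.86

E[u] = 0.28·ln(193000) + 0.3·ln(153000) + 0.42·ln(123000) = 3.4077 + 3.5815 + 4.9224 = 11.9116
CE = e^11.9116 ≈ 148984.86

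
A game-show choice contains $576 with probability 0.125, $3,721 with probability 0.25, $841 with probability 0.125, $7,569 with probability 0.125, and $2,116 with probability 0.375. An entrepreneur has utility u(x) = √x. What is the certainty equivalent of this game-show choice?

$2,500

E[u] = 0.125·√576 + 0.25·√3721 + 0.125·√841 + 0.125·√7569 + 0.375·√2116 = 0.125·24 + 0.25·61 + 0.125·29 + 0.125·87 + 0.375·46 = 50
CE = (50)² = 2500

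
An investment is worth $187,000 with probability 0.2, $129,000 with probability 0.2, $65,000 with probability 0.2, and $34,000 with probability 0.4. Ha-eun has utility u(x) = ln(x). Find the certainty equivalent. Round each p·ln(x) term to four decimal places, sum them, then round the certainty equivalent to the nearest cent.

$71,061.43

E[u] = 0.2·ln(187000) + 0.2·ln(129000) + 0.2·ln(65000) + 0.4·ln(34000) = 2.4278 + 2.3535 + 2.2164 + 4.1736 = 11.1713
CE = e^11.1713 ≈ 71061.43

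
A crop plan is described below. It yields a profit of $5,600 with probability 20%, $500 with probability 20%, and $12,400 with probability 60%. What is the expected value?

EV = 0.2 × 5600 + 0.2 × 500 + 0.6 × 12400 = 1120 + 100 + 7440 = 8660

$8,660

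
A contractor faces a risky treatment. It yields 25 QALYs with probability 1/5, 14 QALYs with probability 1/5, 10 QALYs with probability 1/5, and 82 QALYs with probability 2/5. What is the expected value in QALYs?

42.6 QALYs

EV = 1/5 × 25 + 1/5 × 14 + 1/5 × 10 + 2/5 × 82 = 5 + 2.8 + 2 + 32.8 = 42.6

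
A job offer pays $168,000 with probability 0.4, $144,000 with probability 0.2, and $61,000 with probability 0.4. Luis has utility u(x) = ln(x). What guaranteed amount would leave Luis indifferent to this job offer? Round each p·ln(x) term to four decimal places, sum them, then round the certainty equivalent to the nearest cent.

$108,629.69

E[u] = 0.4·ln(168000) + 0.2·ln(144000) + 0.4·ln(61000) = 4.8127 + 2.3755 + 4.4075 = 11.5957
CE = e^11.5957 ≈ 108629.69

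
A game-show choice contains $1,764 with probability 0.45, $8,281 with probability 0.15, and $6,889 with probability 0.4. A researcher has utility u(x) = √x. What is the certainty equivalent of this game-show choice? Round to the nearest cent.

E[u] = 0.45·√1764 + 0.15·√8281 + 0.4·√6889 = 0.45·42 + 0.15·91 + 0.4·83 = 65.75
CE = (65.75)² = 4323.0625

$4,323.06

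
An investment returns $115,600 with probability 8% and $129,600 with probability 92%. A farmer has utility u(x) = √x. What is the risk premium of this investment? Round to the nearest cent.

E[u] = 0.08·√115600 + 0.92·√129600 = 0.08·340 + 0.92·360 = 358.4
CE = (358.4)² = 128450.56
Risk premium = EV − CE = 128480 − 128450.56 = 29.44

$29.44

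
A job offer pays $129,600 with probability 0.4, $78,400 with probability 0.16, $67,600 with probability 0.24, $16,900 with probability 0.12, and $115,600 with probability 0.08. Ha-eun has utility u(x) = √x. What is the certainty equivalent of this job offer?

E[u] = 0.4·√129600 + 0.16·√78400 + 0.24·√67600 + 0.12·√16900 + 0.08·√115600 = 0.4·360 + 0.16·280 + 0.24·260 + 0.12·130 + 0.08·340 = 294
CE = (294)² = 86436

$86,436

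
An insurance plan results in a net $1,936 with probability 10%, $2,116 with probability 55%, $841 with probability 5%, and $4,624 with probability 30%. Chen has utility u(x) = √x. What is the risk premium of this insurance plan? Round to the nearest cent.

$129.25

E[u] = 0.1·√1936 + 0.55·√2116 + 0.05·√841 + 0.3·√4624 = 0.1·44 + 0.55·46 + 0.05·29 + 0.3·68 = 51.55
CE = (51.55)² = 2657.4025
Risk premium = EV − CE = 2786.65 − 2657.4025 = 129.2475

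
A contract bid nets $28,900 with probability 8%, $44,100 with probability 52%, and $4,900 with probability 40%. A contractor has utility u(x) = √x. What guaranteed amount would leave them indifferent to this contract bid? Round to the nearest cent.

E[u] = 0.08·√28900 + 0.52·√44100 + 0.4·√4900 = 0.08·170 + 0.52·210 + 0.4·70 = 150.8
CE = (150.8)² = 22740.64

$22,740.64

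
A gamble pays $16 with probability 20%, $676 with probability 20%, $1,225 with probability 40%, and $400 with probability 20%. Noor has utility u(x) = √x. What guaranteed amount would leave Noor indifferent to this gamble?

$576

E[u] = 0.2·√16 + 0.2·√676 + 0.4·√1225 + 0.2·√400 = 0.2·4 + 0.2·26 + 0.4·35 + 0.2·20 = 24
CE = (24)² = 576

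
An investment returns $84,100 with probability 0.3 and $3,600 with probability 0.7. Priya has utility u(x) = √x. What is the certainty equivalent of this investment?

E[u] = 0.3·√84100 + 0.7·√3600 = 0.3·290 + 0.7·60 = 129
CE = (129)² = 16641

$16,641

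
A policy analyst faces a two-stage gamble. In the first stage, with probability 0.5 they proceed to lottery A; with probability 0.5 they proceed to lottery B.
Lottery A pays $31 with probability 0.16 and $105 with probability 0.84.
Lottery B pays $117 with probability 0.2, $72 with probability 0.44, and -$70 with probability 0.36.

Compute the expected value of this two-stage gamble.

EV(A) = 0.16 × 31 + 0.84 × 105 = 4.96 + 88.2 = 93.16
EV(B) = 0.2 × 117 + 0.44 × 72 + 0.36 × (-70) = 23.4 + 31.68 − 25.2 = 29.88
Overall = 0.5 × 93.16 + 0.5 × 29.88 = 46.58 + 14.94 = 61.52

$61.52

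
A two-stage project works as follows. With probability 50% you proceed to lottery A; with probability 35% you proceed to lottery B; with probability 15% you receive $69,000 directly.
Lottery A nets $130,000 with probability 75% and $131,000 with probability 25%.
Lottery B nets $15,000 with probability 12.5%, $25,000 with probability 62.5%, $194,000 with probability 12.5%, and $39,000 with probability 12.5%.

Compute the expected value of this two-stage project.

EV(A) = 0.75 × 130000 + 0.25 × 131000 = 97500 + 32750 = 130250
EV(B) = 0.125 × 15000 + 0.625 × 25000 + 0.125 × 194000 + 0.125 × 39000 = 1875 + 15625 + 24250 + 4875 = 46625
Branch C: 69000 (certain)
Overall = 0.5 × 130250 + 0.35 × 46625 + 0.15 × 69000 = 65125 + 16318.75 + 10350 = 91793.75

$91,793.75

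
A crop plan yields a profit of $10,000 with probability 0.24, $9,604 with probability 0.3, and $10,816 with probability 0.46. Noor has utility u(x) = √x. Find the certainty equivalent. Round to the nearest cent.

E[u] = 0.24·√10000 + 0.3·√9604 + 0.46·√10816 = 0.24·100 + 0.3·98 + 0.46·104 = 101.24
CE = (101.24)² = 10249.5376

$10,249.54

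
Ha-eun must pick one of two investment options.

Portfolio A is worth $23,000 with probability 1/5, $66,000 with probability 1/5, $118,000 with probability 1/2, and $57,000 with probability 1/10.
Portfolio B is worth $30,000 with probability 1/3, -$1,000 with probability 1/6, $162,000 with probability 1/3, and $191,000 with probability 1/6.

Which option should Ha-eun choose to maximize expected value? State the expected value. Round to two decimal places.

Portfolio B ($95,666.67)

Portfolio A = 1/5 × 23000 + 1/5 × 66000 + 1/2 × 118000 + 1/10 × 57000 = 4600 + 13200 + 59000 + 5700 = 82500
Portfolio B = 1/3 × 30000 + 1/6 × (-1000) + 1/3 × 162000 + 1/6 × 191000 = 10000 − 166.6667 + 54000 + 31833.3333 = 95666.6667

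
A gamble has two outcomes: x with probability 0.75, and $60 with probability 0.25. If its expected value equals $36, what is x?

0.75·x + 0.25·60 = 36
0.75·x = 36 − 15 = 21
x = 21 / 0.75 = 28

x = $28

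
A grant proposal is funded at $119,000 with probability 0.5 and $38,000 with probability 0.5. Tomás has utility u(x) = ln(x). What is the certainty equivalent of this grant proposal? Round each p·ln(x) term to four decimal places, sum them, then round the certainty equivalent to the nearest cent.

$67,245.14

E[u] = 0.5·ln(119000) + 0.5·ln(38000) = 5.8434 + 5.2727 = 11.1161
CE = e^11.1161 ≈ 67245.14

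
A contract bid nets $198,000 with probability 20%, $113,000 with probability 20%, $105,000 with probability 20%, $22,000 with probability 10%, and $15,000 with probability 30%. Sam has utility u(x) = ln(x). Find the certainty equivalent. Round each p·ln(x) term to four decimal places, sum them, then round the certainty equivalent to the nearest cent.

E[u] = 0.2·ln(198000) + 0.2·ln(113000) + 0.2·ln(105000) + 0.1·ln(22000) + 0.3·ln(15000) = 2.4392 + 2.3270 + 2.3123 + 0.9999 + 2.8847 = 10.9631
CE = e^10.9631 ≈ 57705.05

$57,705.05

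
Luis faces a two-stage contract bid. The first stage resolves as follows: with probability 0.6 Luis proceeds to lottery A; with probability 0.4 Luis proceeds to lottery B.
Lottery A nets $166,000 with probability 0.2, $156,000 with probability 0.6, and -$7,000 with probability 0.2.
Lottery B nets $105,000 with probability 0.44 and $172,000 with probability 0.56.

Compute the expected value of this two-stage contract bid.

EV(A) = 0.2 × 166000 + 0.6 × 156000 + 0.2 × (-7000) = 33200 + 93600 − 1400 = 125400
EV(B) = 0.44 × 105000 + 0.56 × 172000 = 46200 + 96320 = 142520
Overall = 0.6 × 125400 + 0.4 × 142520 = 75240 + 57008 = 132248

$132,248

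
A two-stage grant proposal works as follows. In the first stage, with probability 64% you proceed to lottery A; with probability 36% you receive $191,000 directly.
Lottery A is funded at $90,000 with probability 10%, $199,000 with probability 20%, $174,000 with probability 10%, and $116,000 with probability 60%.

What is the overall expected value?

EV(A) = 0.1 × 90000 + 0.2 × 199000 + 0.1 × 174000 + 0.6 × 116000 = 9000 + 39800 + 17400 + 69600 = 135800
Branch B: 191000 (certain)
Overall = 0.64 × 135800 + 0.36 × 191000 = 86912 + 68760 = 155672

$155,672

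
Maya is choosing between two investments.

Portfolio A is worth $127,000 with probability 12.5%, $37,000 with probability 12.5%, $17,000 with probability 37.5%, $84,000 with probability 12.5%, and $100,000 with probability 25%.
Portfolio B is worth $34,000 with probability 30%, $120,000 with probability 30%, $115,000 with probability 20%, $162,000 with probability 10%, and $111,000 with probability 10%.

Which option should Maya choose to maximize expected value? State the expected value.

Portfolio A = 0.125 × 127000 + 0.125 × 37000 + 0.375 × 17000 + 0.125 × 84000 + 0.25 × 100000 = 15875 + 4625 + 6375 + 10500 + 25000 = 62375
Portfolio B = 0.3 × 34000 + 0.3 × 120000 + 0.2 × 115000 + 0.1 × 162000 + 0.1 × 111000 = 10200 + 36000 + 23000 + 16200 + 11100 = 96500

Portfolio B ($96,500)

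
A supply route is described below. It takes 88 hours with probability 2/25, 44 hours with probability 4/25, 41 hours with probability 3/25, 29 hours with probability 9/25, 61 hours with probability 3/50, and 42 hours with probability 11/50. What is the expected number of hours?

EV = 2/25 × 88 + 4/25 × 44 + 3/25 × 41 + 9/25 × 29 + 3/50 × 61 + 11/50 × 42 = 7.04 + 7.04 + 4.92 + 10.44 + 3.66 + 9.24 = 42.34

42.34 hours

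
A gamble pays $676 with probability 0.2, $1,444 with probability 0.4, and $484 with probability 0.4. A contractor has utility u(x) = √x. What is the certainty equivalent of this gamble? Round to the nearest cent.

$852.64

E[u] = 0.2·√676 + 0.4·√1444 + 0.4·√484 = 0.2·26 + 0.4·38 + 0.4·22 = 29.2
CE = (29.2)² = 852.64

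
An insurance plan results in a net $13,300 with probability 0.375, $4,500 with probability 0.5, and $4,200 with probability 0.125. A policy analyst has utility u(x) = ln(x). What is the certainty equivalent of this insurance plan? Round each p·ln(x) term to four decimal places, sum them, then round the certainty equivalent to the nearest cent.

E[u] = 0.375·ln(13300) + 0.5·ln(4500) + 0.125·ln(4200) = 3.5608 + 4.2059 + 1.0429 = 8.8096
CE = e^8.8096 ≈ 6698.24

$6,698.24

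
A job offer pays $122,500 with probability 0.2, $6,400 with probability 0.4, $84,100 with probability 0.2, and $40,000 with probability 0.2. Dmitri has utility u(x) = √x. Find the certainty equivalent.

E[u] = 0.2·√122500 + 0.4·√6400 + 0.2·√84100 + 0.2·√40000 = 0.2·350 + 0.4·80 + 0.2·290 + 0.2·200 = 200
CE = (200)² = 40000

$40,000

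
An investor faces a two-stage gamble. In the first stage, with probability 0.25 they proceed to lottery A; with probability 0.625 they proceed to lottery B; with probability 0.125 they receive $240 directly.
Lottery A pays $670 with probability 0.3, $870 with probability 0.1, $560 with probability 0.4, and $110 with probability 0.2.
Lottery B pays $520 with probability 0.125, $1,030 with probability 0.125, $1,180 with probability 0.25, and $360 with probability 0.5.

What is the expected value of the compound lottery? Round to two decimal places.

$581.47

EV(A) = 0.3 × 670 + 0.1 × 870 + 0.4 × 560 + 0.2 × 110 = 201 + 87 + 224 + 22 = 534
EV(B) = 0.125 × 520 + 0.125 × 1030 + 0.25 × 1180 + 0.5 × 360 = 65 + 128.75 + 295 + 180 = 668.75
Branch C: 240 (certain)
Overall = 0.25 × 534 + 0.625 × 668.75 + 0.125 × 240 = 133.5 + 417.96875 + 30 = 581.46875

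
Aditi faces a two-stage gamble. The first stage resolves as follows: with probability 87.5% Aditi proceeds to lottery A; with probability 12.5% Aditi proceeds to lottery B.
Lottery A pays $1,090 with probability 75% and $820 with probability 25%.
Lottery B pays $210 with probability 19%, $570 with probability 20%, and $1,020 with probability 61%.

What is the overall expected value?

$991.70

EV(A) = 0.75 × 1090 + 0.25 × 820 = 817.5 + 205 = 1022.5
EV(B) = 0.19 × 210 + 0.2 × 570 + 0.61 × 1020 = 39.9 + 114 + 622.2 = 776.1
Overall = 0.875 × 1022.5 + 0.125 × 776.1 = 894.6875 + 97.0125 = 991.7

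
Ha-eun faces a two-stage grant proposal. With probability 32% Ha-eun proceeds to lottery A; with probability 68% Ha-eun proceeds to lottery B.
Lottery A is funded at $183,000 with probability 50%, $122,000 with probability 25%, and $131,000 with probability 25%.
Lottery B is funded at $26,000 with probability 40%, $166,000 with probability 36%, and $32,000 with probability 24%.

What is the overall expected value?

EV(A) = 0.5 × 183000 + 0.25 × 122000 + 0.25 × 131000 = 91500 + 30500 + 32750 = 154750
EV(B) = 0.4 × 26000 + 0.36 × 166000 + 0.24 × 32000 = 10400 + 59760 + 7680 = 77840
Overall = 0.32 × 154750 + 0.68 × 77840 = 49520 + 52931.2 = 102451.2

$102,451.20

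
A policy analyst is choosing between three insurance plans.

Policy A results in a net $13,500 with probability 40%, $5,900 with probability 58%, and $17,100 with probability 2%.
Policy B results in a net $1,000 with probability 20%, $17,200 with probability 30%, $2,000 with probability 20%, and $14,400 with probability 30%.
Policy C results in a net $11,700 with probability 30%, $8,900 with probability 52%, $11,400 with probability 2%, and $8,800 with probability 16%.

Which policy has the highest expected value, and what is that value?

Policy A = 0.4 × 13500 + 0.58 × 5900 + 0.02 × 17100 = 5400 + 3422 + 342 = 9164
Policy B = 0.2 × 1000 + 0.3 × 17200 + 0.2 × 2000 + 0.3 × 14400 = 200 + 5160 + 400 + 4320 = 10080
Policy C = 0.3 × 11700 + 0.52 × 8900 + 0.02 × 11400 + 0.16 × 8800 = 3510 + 4628 + 228 + 1408 = 9774

Policy B ($10,080)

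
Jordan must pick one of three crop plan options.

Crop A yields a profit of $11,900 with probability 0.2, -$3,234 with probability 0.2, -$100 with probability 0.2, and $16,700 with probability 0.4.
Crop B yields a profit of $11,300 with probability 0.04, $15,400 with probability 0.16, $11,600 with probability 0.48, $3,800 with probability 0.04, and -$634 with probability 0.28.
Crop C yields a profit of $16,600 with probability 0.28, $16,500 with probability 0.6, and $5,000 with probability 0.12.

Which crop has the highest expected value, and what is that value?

Crop C ($15,148)

Crop A = 0.2 × 11900 + 0.2 × (-3234) + 0.2 × (-100) + 0.4 × 16700 = 2380 − 646.8 − 20 + 6680 = 8393.2
Crop B = 0.04 × 11300 + 0.16 × 15400 + 0.48 × 11600 + 0.04 × 3800 + 0.28 × (-634) = 452 + 2464 + 5568 + 152 − 177.52 = 8458.48
Crop C = 0.28 × 16600 + 0.6 × 16500 + 0.12 × 5000 = 4648 + 9900 + 600 = 15148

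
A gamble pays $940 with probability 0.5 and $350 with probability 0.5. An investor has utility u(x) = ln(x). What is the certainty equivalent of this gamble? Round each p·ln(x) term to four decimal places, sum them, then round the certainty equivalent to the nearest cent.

$573.58

E[u] = 0.5·ln(940) + 0.5·ln(350) = 3.4229 + 2.9290 = 6.3519
CE = e^6.3519 ≈ 573.58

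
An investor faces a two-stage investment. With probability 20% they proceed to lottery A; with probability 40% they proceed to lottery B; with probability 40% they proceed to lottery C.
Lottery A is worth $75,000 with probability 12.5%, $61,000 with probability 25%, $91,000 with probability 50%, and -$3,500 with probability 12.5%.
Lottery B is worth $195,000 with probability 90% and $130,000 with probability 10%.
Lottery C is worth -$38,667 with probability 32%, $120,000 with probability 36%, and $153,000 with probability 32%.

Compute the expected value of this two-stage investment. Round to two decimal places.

EV(A) = 0.125 × 75000 + 0.25 × 61000 + 0.5 × 91000 + 0.125 × (-3500) = 9375 + 15250 + 45500 − 437.5 = 69687.5
EV(B) = 0.9 × 195000 + 0.1 × 130000 = 175500 + 13000 = 188500
EV(C) = 0.32 × (-38667) + 0.36 × 120000 + 0.32 × 153000 = -12373.44 + 43200 + 48960 = 79786.56
Overall = 0.2 × 69687.5 + 0.4 × 188500 + 0.4 × 79786.56 = 13937.5 + 75400 + 31914.624 = 121252.124

$121,252.12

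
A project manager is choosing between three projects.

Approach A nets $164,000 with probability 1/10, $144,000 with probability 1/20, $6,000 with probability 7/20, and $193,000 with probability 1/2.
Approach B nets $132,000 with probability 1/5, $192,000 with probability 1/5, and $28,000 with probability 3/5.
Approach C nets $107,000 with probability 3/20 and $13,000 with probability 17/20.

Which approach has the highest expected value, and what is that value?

Approach A = 1/10 × 164000 + 1/20 × 144000 + 7/20 × 6000 + 1/2 × 193000 = 16400 + 7200 + 2100 + 96500 = 122200
Approach B = 1/5 × 132000 + 1/5 × 192000 + 3/5 × 28000 = 26400 + 38400 + 16800 = 81600
Approach C = 3/20 × 107000 + 17/20 × 13000 = 16050 + 11050 = 27100

Approach A ($122,200)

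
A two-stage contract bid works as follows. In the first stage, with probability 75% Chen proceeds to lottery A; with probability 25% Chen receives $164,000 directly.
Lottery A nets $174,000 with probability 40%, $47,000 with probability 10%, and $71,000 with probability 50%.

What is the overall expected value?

EV(A) = 0.4 × 174000 + 0.1 × 47000 + 0.5 × 71000 = 69600 + 4700 + 35500 = 109800
Branch B: 164000 (certain)
Overall = 0.75 × 109800 + 0.25 × 164000 = 82350 + 41000 = 123350

$123,350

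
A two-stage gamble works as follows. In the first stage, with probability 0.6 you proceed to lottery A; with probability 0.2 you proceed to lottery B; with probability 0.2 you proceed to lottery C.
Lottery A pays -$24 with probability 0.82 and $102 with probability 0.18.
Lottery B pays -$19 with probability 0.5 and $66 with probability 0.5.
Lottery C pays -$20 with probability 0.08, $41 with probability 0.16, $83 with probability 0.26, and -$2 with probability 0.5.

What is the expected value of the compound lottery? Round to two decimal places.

EV(A) = 0.82 × (-24) + 0.18 × 102 = -19.68 + 18.36 = -1.32
EV(B) = 0.5 × (-19) + 0.5 × 66 = -9.5 + 33 = 23.5
EV(C) = 0.08 × (-20) + 0.16 × 41 + 0.26 × 83 + 0.5 × (-2) = -1.6 + 6.56 + 21.58 − 1 = 25.54
Overall = 0.6 × (-1.32) + 0.2 × 23.5 + 0.2 × 25.54 = -0.792 + 4.7 + 5.108 = 9.016

$9.02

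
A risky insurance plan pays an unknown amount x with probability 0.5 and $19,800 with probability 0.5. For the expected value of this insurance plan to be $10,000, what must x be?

x = $200

0.5·x + 0.5·19800 = 10000
0.5·x = 10000 − 9900 = 100
x = 100 / 0.5 = 200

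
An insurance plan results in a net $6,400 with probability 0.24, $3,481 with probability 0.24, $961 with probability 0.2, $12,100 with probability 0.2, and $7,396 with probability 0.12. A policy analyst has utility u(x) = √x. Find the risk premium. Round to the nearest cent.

E[u] = 0.24·√6400 + 0.24·√3481 + 0.2·√961 + 0.2·√12100 + 0.12·√7396 = 0.24·80 + 0.24·59 + 0.2·31 + 0.2·110 + 0.12·86 = 71.88
CE = (71.88)² = 5166.7344
Risk premium = EV − CE = 5871.16 − 5166.7344 = 704.4256

$704.43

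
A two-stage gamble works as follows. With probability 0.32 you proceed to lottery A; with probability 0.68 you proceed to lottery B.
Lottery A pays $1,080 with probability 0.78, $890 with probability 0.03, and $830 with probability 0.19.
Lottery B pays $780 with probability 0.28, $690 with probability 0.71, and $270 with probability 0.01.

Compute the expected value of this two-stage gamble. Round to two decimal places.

$812.06

EV(A) = 0.78 × 1080 + 0.03 × 890 + 0.19 × 830 = 842.4 + 26.7 + 157.7 = 1026.8
EV(B) = 0.28 × 780 + 0.71 × 690 + 0.01 × 270 = 218.4 + 489.9 + 2.7 = 711
Overall = 0.32 × 1026.8 + 0.68 × 711 = 328.576 + 483.48 = 812.056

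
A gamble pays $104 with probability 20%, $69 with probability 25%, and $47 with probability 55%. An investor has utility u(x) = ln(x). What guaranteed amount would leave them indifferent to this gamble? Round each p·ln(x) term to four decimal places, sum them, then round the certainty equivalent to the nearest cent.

E[u] = 0.2·ln(104) + 0.25·ln(69) + 0.55·ln(47) = 0.9289 + 1.0585 + 2.1176 = 4.1050
CE = e^4.1050 ≈ 60.64

$60.64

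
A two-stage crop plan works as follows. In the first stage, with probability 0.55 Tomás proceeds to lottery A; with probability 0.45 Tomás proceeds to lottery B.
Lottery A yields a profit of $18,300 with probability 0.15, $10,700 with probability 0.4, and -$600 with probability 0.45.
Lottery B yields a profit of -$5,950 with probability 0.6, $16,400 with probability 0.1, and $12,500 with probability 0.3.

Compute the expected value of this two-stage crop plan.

EV(A) = 0.15 × 18300 + 0.4 × 10700 + 0.45 × (-600) = 2745 + 4280 − 270 = 6755
EV(B) = 0.6 × (-5950) + 0.1 × 16400 + 0.3 × 12500 = -3570 + 1640 + 3750 = 1820
Overall = 0.55 × 6755 + 0.45 × 1820 = 3715.25 + 819 = 4534.25

$4,534.25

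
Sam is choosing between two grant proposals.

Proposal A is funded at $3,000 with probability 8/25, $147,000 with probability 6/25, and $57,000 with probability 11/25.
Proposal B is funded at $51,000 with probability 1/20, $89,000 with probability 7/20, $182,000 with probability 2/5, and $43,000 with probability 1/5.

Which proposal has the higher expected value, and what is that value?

Proposal B ($115,100)

Proposal A = 8/25 × 3000 + 6/25 × 147000 + 11/25 × 57000 = 960 + 35280 + 25080 = 61320
Proposal B = 1/20 × 51000 + 7/20 × 89000 + 2/5 × 182000 + 1/5 × 43000 = 2550 + 31150 + 72800 + 8600 = 115100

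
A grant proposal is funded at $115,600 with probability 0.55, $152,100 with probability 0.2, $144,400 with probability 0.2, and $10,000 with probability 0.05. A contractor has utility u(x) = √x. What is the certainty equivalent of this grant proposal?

E[u] = 0.55·√115600 + 0.2·√152100 + 0.2·√144400 + 0.05·√10000 = 0.55·340 + 0.2·390 + 0.2·380 + 0.05·100 = 346
CE = (346)² = 119716

$119,716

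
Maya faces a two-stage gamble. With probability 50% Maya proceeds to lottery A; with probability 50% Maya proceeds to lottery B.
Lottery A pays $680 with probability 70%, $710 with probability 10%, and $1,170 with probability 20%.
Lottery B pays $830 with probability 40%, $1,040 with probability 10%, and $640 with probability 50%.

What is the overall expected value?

$768.50

EV(A) = 0.7 × 680 + 0.1 × 710 + 0.2 × 1170 = 476 + 71 + 234 = 781
EV(B) = 0.4 × 830 + 0.1 × 1040 + 0.5 × 640 = 332 + 104 + 320 = 756
Overall = 0.5 × 781 + 0.5 × 756 = 390.5 + 378 = 768.5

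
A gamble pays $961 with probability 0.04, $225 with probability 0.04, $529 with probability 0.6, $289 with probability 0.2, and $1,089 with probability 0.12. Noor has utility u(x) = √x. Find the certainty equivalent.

E[u] = 0.04·√961 + 0.04·√225 + 0.6·√529 + 0.2·√289 + 0.12·√1089 = 0.04·31 + 0.04·15 + 0.6·23 + 0.2·17 + 0.12·33 = 23
CE = (23)² = 529

$529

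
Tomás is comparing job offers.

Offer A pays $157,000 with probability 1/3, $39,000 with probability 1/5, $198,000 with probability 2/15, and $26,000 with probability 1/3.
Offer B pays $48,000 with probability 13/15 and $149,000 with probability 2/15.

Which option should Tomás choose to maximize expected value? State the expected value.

Offer A = 1/3 × 157000 + 1/5 × 39000 + 2/15 × 198000 + 1/3 × 26000 = 52333.3333 + 7800 + 26400 + 8666.6667 = 95200
Offer B = 13/15 × 48000 + 2/15 × 149000 = 41600 + 19866.6667 = 61466.6667

Offer A ($95,200)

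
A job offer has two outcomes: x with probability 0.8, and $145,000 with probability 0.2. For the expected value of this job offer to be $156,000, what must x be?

x = $158,750

0.8·x + 0.2·145000 = 156000
0.8·x = 156000 − 29000 = 127000
x = 127000 / 0.8 = 158750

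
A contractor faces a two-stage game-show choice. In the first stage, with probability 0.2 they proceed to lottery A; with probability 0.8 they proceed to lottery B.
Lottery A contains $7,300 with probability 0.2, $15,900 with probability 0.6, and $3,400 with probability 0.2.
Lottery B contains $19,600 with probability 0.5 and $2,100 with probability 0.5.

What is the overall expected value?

$11,016

EV(A) = 0.2 × 7300 + 0.6 × 15900 + 0.2 × 3400 = 1460 + 9540 + 680 = 11680
EV(B) = 0.5 × 19600 + 0.5 × 2100 = 9800 + 1050 = 10850
Overall = 0.2 × 11680 + 0.8 × 10850 = 2336 + 8680 = 11016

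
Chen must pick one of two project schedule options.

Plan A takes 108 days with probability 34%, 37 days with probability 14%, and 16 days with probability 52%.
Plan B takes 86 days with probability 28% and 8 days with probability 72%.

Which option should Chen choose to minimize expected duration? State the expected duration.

Plan A = 0.34 × 108 + 0.14 × 37 + 0.52 × 16 = 36.72 + 5.18 + 8.32 = 50.22
Plan B = 0.28 × 86 + 0.72 × 8 = 24.08 + 5.76 = 29.84

Plan B (29.84 days)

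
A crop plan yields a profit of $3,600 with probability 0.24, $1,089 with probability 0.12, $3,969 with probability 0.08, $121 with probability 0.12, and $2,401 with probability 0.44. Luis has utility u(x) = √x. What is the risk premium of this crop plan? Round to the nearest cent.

E[u] = 0.24·√3600 + 0.12·√1089 + 0.08·√3969 + 0.12·√121 + 0.44·√2401 = 0.24·60 + 0.12·33 + 0.08·63 + 0.12·11 + 0.44·49 = 46.28
CE = (46.28)² = 2141.8384
Risk premium = EV − CE = 2383.16 − 2141.8384 = 241.3216

$241.32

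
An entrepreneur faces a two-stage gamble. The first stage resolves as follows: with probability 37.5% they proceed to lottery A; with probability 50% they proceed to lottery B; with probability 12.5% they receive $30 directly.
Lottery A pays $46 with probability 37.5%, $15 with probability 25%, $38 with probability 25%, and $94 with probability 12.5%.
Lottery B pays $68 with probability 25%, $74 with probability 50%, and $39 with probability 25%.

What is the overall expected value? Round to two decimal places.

EV(A) = 0.375 × 46 + 0.25 × 15 + 0.25 × 38 + 0.125 × 94 = 17.25 + 3.75 + 9.5 + 11.75 = 42.25
EV(B) = 0.25 × 68 + 0.5 × 74 + 0.25 × 39 = 17 + 37 + 9.75 = 63.75
Branch C: 30 (certain)
Overall = 0.375 × 42.25 + 0.5 × 63.75 + 0.125 × 30 = 15.84375 + 31.875 + 3.75 = 51.46875

$51.47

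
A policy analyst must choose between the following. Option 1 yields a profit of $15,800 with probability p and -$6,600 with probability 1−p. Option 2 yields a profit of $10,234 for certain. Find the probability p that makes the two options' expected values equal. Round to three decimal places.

p·15800 + (1−p)·(-6600) = 10234
22400p − 6600 = 10234
p = (10234 + 6600) / 22400

p = 0.752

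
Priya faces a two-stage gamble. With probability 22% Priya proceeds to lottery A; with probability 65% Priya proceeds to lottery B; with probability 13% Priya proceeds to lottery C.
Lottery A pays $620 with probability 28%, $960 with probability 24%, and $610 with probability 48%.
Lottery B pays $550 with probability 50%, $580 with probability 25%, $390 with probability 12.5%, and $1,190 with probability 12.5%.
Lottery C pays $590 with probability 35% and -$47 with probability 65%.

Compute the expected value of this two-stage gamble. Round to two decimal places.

$577.54

EV(A) = 0.28 × 620 + 0.24 × 960 + 0.48 × 610 = 173.6 + 230.4 + 292.8 = 696.8
EV(B) = 0.5 × 550 + 0.25 × 580 + 0.125 × 390 + 0.125 × 1190 = 275 + 145 + 48.75 + 148.75 = 617.5
EV(C) = 0.35 × 590 + 0.65 × (-47) = 206.5 − 30.55 = 175.95
Overall = 0.22 × 696.8 + 0.65 × 617.5 + 0.13 × 175.95 = 153.296 + 401.375 + 22.8735 = 577.5445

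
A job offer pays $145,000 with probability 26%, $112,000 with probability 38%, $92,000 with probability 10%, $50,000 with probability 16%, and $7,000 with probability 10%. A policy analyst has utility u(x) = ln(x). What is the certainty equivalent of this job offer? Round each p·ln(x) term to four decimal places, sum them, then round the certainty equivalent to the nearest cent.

E[u] = 0.26·ln(145000) + 0.38·ln(112000) + 0.1·ln(92000) + 0.16·ln(50000) + 0.1·ln(7000) = 3.0900 + 4.4180 + 1.1430 + 1.7312 + 0.8854 = 11.2676
CE = e^11.2676 ≈ 78244.98

$78,244.98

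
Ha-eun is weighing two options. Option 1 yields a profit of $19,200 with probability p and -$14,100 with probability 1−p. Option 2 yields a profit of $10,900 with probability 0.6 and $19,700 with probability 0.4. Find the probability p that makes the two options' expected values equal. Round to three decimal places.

p = 0.856

EV(Option 2) = 0.6 × 10900 + 0.4 × 19700 = 6540 + 7880 = 14420
p·19200 + (1−p)·(-14100) = 14420
33300p − 14100 = 14420
p = (14420 + 14100) / 33300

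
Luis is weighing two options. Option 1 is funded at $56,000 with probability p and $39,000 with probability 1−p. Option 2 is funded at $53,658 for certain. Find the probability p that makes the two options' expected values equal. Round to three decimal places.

p·56000 + (1−p)·39000 = 53658
17000p + 39000 = 53658
p = (53658 − 39000) / 17000

p = 0.862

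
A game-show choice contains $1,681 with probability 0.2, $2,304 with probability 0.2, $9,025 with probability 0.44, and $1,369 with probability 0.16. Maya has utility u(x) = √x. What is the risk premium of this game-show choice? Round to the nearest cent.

E[u] = 0.2·√1681 + 0.2·√2304 + 0.44·√9025 + 0.16·√1369 = 0.2·41 + 0.2·48 + 0.44·95 + 0.16·37 = 65.52
CE = (65.52)² = 4292.8704
Risk premium = EV − CE = 4987.04 − 4292.8704 = 694.1696

$694.17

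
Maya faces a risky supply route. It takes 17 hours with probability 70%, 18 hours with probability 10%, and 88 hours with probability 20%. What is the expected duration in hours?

EV = 0.7 × 17 + 0.1 × 18 + 0.2 × 88 = 11.9 + 1.8 + 17.6 = 31.3

31.3 hours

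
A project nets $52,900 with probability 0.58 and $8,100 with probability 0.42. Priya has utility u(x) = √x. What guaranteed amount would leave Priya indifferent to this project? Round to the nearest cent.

E[u] = 0.58·√52900 + 0.42·√8100 = 0.58·230 + 0.42·90 = 171.2
CE = (171.2)² = 29309.44

$29,309.44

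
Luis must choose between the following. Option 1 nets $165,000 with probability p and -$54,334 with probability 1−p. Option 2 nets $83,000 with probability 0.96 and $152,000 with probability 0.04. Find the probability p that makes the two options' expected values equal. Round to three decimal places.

EV(Option 2) = 0.96 × 83000 + 0.04 × 152000 = 79680 + 6080 = 85760
p·165000 + (1−p)·(-54334) = 85760
219334p − 54334 = 85760
p = (85760 + 54334) / 219334

p = 0.639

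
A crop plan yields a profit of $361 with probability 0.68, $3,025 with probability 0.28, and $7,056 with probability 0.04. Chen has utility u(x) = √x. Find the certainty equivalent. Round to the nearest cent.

E[u] = 0.68·√361 + 0.28·√3025 + 0.04·√7056 = 0.68·19 + 0.28·55 + 0.04·84 = 31.68
CE = (31.68)² = 1003.6224

$1,003.62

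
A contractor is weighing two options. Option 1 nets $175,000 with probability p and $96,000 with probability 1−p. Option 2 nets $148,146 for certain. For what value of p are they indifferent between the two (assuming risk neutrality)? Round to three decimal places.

p·175000 + (1−p)·96000 = 148146
79000p + 96000 = 148146
p = (148146 − 96000) / 79000

p = 0.660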